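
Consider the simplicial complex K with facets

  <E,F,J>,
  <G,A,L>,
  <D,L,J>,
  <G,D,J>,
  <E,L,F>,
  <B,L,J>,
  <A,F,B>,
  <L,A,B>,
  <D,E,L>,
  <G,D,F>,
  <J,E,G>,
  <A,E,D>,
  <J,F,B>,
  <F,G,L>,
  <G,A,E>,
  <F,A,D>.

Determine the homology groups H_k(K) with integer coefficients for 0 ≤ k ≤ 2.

We work with the vertex ordering A < B < D < E < F < G < J < L. The simplices of K, each written with vertices in increasing order, are:

  0-simplices (8): A, B, D, E, F, G, J, L
  1-simplices (24): AB, AD, AE, AF, AG, AL, BF, BJ, BL, DE, DF, DG, DJ, DL, EF, EG, EJ, EL, FG, FJ, FL, GJ, GL, JL
  2-simplices (16): ABF, ABL, ADE, ADF, AEG, AGL, BFJ, BJL, DEL, DFG, DGJ, DJL, EFJ, EFL, EGJ, FGL

so the chain groups are C_0 ≅ Z^8, C_1 ≅ Z^24, C_2 ≅ Z^16.

The boundary map ∂_1: C_1 → C_0 maps an edge to its endpoints' difference, ∂[p,q] = q − p.
The 8×24 boundary matrix has rank 7 and Smith normal form diag(1,1,1,1,1,1,1).

Boundary ∂_2: C_2 → C_1 sends each 2-simplex [p,q,r] to [q,r] − [p,r] + [p,q]. For instance
  ∂AEG = EG − AG + AE,
  ∂DGJ = GJ − DJ + DG.
The resulting 24×16 matrix has rank 15, and its Smith normal form has invariant factors (1,1,1,1,1,1,1,1,1,1,1,1,1,1,1).

From H_k ≅ ker(∂_k) / im(∂_{k+1}) we obtain:

  H_0: rank C_0 − rank ∂_1 = 8 − 7 = 1, and the invariant factors of ∂_1 are all 1, so H_0 = Z.
  H_1: rank ker ∂_1 − rank ∂_2 = (24 − 7) − 15 = 2, and the invariant factors of ∂_2 are all 1, so H_1 = Z^2.
  H_2: rank ker ∂_2 − rank ∂_3 = (16 − 15) − 0 = 1, and there is no ∂_3, so H_2 = Z.

As a check, the Euler characteristic is 8 − 24 + 16 = 0, which agrees with 1 − 2 + 1 = 0.

H_0 ≅ Z,  H_1 ≅ Z^2,  H_2 ≅ Z.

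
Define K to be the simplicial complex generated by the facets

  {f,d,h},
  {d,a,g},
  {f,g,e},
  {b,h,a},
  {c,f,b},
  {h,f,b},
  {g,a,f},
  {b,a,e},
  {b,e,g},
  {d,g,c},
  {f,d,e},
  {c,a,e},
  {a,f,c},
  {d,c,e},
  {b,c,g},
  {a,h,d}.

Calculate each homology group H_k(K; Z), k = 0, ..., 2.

H_0 ≅ Z,  H_1 ≅ Z^2,  H_2 ≅ Z.

Take the total order a < b < c < d < e < f < g < h on the vertex set. Then K (dimension 2) consists of the simplices:

  0-simplices (8): a, b, c, d, e, f, g, h
  1-simplices (24): ab, ac, ad, ae, af, ag, ah, bc, be, bf, bg, bh, cd, ce, cf, cg, de, df, dg, dh, ef, eg, fg, fh
  2-simplices (16): abe, abh, ace, acf, adg, adh, afg, bcf, bcg, beg, bfh, cde, cdg, def, dfh, efg

so the chain groups are C_0 ≅ Z^8, C_1 ≅ Z^24, C_2 ≅ Z^16.

∂_1: C_1 → C_0 maps an edge to its endpoints' difference, ∂[p,q] = q − p.
The 8×24 boundary matrix has rank 7 and Smith normal form diag(1,1,1,1,1,1,1).

The boundary map ∂_2: C_2 → C_1 acts by ∂[p,q,r] = [q,r] − [p,r] + [p,q]. For instance
  ∂bfh = fh − bh + bf,
  ∂adg = dg − ag + ad.
The 24×16 boundary matrix has rank 15 and Smith normal form diag(1,1,1,1,1,1,1,1,1,1,1,1,1,1,1).

From H_k ≅ ker(∂_k) / im(∂_{k+1}) we obtain:

  H_0: rank C_0 − rank ∂_1 = 8 − 7 = 1, and the invariant factors of ∂_1 are all 1, so H_0 ≅ Z.
  H_1: rank ker ∂_1 − rank ∂_2 = (24 − 7) − 15 = 2, and the invariant factors of ∂_2 are all 1, so H_1 ≅ Z^2.
  H_2: rank ker ∂_2 − rank ∂_3 = (16 − 15) − 0 = 1, and there is no ∂_3, so H_2 ≅ Z.

As a check, the Euler characteristic is 8 − 24 + 16 = 0, which agrees with 1 − 2 + 1 = 0.
(K is a triangulation of the torus T^2.)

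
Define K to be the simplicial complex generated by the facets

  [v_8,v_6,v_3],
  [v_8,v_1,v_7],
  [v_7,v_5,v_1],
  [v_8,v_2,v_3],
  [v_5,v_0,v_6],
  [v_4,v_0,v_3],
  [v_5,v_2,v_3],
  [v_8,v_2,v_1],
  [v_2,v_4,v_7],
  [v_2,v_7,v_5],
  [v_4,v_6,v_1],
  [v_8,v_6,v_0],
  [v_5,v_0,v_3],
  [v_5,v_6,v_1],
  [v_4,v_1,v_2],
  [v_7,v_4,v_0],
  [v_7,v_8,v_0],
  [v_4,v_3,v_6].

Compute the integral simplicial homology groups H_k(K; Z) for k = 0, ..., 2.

H_0 ≅ Z,  H_1 ≅ Z ⊕ Z/2Z,  H_2 = 0.

Take the total order v_0 < v_1 < v_2 < v_3 < v_4 < v_5 < v_6 < v_7 < v_8 on the vertex set. Then K (dimension 2) consists of the simplices:

  0-simplices (9): [v_0], [v_1], [v_2], [v_3], [v_4], [v_5], [v_6], [v_7], [v_8]
  1-simplices (27): (27 of them)
  2-simplices (18): (18 of them)

giving chain groups C_0 ≅ Z^9, C_1 ≅ Z^27, C_2 ≅ Z^18.

The boundary map ∂_1: C_1 → C_0 is given by ∂[p,q] = [q] − [p]. For instance
  ∂[v_0,v_3] = [v_3] − [v_0].
As a 9×27 matrix over Z this has rank 8, with invariant factors (1,1,1,1,1,1,1,1).

The boundary map ∂_2: C_2 → C_1 acts by ∂[p,q,r] = [q,r] − [p,r] + [p,q]. For instance
  ∂[v_2,v_4,v_7] = [v_4,v_7] − [v_2,v_7] + [v_2,v_4],
  ∂[v_3,v_4,v_6] = [v_4,v_6] − [v_3,v_6] + [v_3,v_4].
The 27×18 boundary matrix has rank 18 and Smith normal form diag(1,1,1,1,1,1,1,1,1,1,1,1,1,1,1,1,1,2).

Now H_k = ker ∂_k / im ∂_{k+1}, so:

  H_0: rank C_0 − rank ∂_1 = 9 − 8 = 1, and the invariant factors of ∂_1 are all 1, so H_0 = Z.
  H_1: rank ker ∂_1 − rank ∂_2 = (27 − 8) − 18 = 1, and ∂_2 has invariant factor 2 > 1, so H_1 = Z ⊕ Z/2Z.
  H_2: rank ker ∂_2 − rank ∂_3 = (18 − 18) − 0 = 0, and there is no ∂_3, so H_2 = 0.

As a check, the Euler characteristic is 9 − 27 + 18 = 0, which agrees with 1 − 1 + 0 = 0.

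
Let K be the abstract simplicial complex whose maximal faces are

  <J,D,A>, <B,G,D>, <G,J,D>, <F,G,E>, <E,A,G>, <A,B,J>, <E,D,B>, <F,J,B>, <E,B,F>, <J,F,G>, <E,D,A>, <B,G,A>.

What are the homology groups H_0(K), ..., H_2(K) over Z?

H_0 = Z,  H_1 = Z/2Z,  H_2 = 0.

Fix the vertex order A < B < D < E < F < G < J and write every simplex with vertices in increasing order. Then dim K = 2 and the simplices of K are:

  0-simplices (7): A, B, D, E, F, G, J
  1-simplices (18): AB, AD, AE, AG, AJ, BD, BE, BF, BG, BJ, DE, DG, DJ, EF, EG, FG, FJ, GJ
  2-simplices (12): ABG, ABJ, ADE, ADJ, AEG, BDE, BDG, BEF, BFJ, DGJ, EFG, FGJ

Hence C_0 ≅ Z^7, C_1 ≅ Z^18, C_2 ≅ Z^12.

Boundary ∂_1: C_1 → C_0 is given by ∂[p,q] = [q] − [p]. For instance
  ∂AB = B − A.
The resulting 7×18 matrix has rank 6, and its Smith normal form has invariant factors (1,1,1,1,1,1).

∂_2: C_2 → C_1 acts by ∂[p,q,r] = [q,r] − [p,r] + [p,q]. For instance
  ∂DGJ = GJ − DJ + DG,
  ∂ADJ = DJ − AJ + AD.
As a 18×12 matrix over Z this has rank 12, with invariant factors (1,1,1,1,1,1,1,1,1,1,1,2).

Reading off H_k = ker ∂_k / im ∂_{k+1}:

  H_0: rank C_0 − rank ∂_1 = 7 − 6 = 1, and the invariant factors of ∂_1 are all 1, so H_0 ≅ Z.
  H_1: rank ker ∂_1 − rank ∂_2 = (18 − 6) − 12 = 0, and ∂_2 has invariant factor 2 > 1, so H_1 ≅ Z/2Z.
  H_2: rank ker ∂_2 − rank ∂_3 = (12 − 12) − 0 = 0, and there is no ∂_3, so H_2 ≅ 0.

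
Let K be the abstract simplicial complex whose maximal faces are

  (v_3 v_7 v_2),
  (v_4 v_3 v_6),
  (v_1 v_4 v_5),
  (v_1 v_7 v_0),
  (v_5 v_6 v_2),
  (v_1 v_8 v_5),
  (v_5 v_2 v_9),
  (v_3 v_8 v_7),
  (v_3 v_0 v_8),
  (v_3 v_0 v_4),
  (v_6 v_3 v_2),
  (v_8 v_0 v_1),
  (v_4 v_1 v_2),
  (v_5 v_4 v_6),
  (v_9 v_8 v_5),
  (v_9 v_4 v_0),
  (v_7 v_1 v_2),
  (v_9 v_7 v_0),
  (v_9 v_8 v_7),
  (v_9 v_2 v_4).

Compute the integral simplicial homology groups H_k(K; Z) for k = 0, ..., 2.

We work with the vertex ordering v_0 < v_1 < v_2 < v_3 < v_4 < v_5 < v_6 < v_7 < v_8 < v_9. The simplices of K, each written with vertices in increasing order, are:

  0-simplices (10): [v_0], [v_1], [v_2], [v_3], [v_4], [v_5], [v_6], [v_7], [v_8], [v_9]
  1-simplices (30): (30 of them)
  2-simplices (20): (20 of them)

Hence C_0 ≅ Z^10, C_1 ≅ Z^30, C_2 ≅ Z^20.

The boundary map ∂_1: C_1 → C_0 maps an edge to its endpoints' difference, ∂[p,q] = q − p. For instance
  ∂[v_3,v_6] = [v_6] − [v_3].
The 10×30 boundary matrix has rank 9 and Smith normal form diag(1,1,1,1,1,1,1,1,1).

The boundary map ∂_2: C_2 → C_1 acts by ∂[p,q,r] = [q,r] − [p,r] + [p,q]. For instance
  ∂[v_2,v_5,v_9] = [v_5,v_9] − [v_2,v_9] + [v_2,v_5],
  ∂[v_1,v_2,v_7] = [v_2,v_7] − [v_1,v_7] + [v_1,v_2].
As a 30×20 matrix over Z this has rank 20, with invariant factors (1,1,1,1,1,1,1,1,1,1,1,1,1,1,1,1,1,1,1,2).

Computing H_k = (kernel of ∂_k) / (image of ∂_{k+1}):

  H_0: rank C_0 − rank ∂_1 = 10 − 9 = 1, and the invariant factors of ∂_1 are all 1, so H_0 ≅ Z.
  H_1: rank ker ∂_1 − rank ∂_2 = (30 − 9) − 20 = 1, and ∂_2 has invariant factor 2 > 1, so H_1 ≅ Z ⊕ Z/2Z.
  H_2: rank ker ∂_2 − rank ∂_3 = (20 − 20) − 0 = 0, and there is no ∂_3, so H_2 ≅ 0.

As a check, the Euler characteristic is 10 − 30 + 20 = 0, which agrees with 1 − 1 + 0 = 0.

H_0 = Z,  H_1 = Z ⊕ Z/2Z,  H_2 = 0.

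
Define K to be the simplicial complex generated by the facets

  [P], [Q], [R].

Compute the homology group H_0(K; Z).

H_0 ≅ Z^3.

We work with the vertex ordering P < Q < R. The simplices of K, each written with vertices in increasing order, are:

  0-simplices (3): P, Q, R

so the chain groups are C_0 ≅ Z^3.

Now H_k = ker ∂_k / im ∂_{k+1}, so:

  H_0: rank C_0 − rank ∂_1 = 3 − 0 = 3, and there is no ∂_1, so H_0 = Z^3.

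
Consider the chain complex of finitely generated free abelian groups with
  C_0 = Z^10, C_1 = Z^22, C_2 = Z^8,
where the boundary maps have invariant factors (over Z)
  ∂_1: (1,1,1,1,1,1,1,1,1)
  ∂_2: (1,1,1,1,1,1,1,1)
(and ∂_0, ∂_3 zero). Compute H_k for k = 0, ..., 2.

H_0 ≅ Z,  H_1 ≅ Z^5,  H_2 = 0.

H_0: b_0 = 10 − 0 − 9 = 1; torsion from ∂_1 factors > 1: none. So H_0 ≅ Z.
H_1: b_1 = 22 − 9 − 8 = 5; torsion from ∂_2 factors > 1: none. So H_1 ≅ Z^5.
H_2: b_2 = 8 − 8 − 0 = 0; torsion from ∂_3 factors > 1: none. So H_2 ≅ 0.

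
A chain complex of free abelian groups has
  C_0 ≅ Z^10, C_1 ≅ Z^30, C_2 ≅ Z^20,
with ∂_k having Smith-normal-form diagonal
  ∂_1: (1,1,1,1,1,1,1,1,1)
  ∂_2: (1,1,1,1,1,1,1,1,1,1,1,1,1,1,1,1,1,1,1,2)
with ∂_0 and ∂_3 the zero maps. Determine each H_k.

H_0: b_0 = 10 − 0 − 9 = 1; torsion from ∂_1 factors > 1: none. So H_0 ≅ Z.
H_1: b_1 = 30 − 9 − 20 = 1; torsion from ∂_2 factors > 1: [2]. So H_1 ≅ Z ⊕ Z_2.
H_2: b_2 = 20 − 20 − 0 = 0; torsion from ∂_3 factors > 1: none. So H_2 ≅ 0.

H_0 ≅ Z,  H_1 ≅ Z ⊕ Z_2,  H_2 = 0.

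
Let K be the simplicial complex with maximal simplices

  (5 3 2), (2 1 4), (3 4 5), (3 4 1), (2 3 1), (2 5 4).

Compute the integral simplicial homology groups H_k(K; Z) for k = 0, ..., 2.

H_0 = Z,  H_1 = 0,  H_2 = Z.

We work with the vertex ordering 1 < 2 < 3 < 4 < 5. The simplices of K, each written with vertices in increasing order, are:

  0-simplices (5): [1], [2], [3], [4], [5]
  1-simplices (9): [1,2], [1,3], [1,4], [2,3], [2,4], [2,5], [3,4], [3,5], [4,5]
  2-simplices (6): [1,2,3], [1,2,4], [1,3,4], [2,3,5], [2,4,5], [3,4,5]

giving chain groups C_0 ≅ Z^5, C_1 ≅ Z^9, C_2 ≅ Z^6.

The boundary map ∂_1: C_1 → C_0 sends each edge [p,q] (with p < q) to q − p.
The resulting 5×9 matrix has rank 4, and its Smith normal form has invariant factors (1,1,1,1).

Boundary ∂_2: C_2 → C_1 acts by ∂[p,q,r] = [q,r] − [p,r] + [p,q]. For instance
  ∂[1,2,3] = [2,3] − [1,3] + [1,2],
  ∂[3,4,5] = [4,5] − [3,5] + [3,4].
As a 9×6 matrix over Z this has rank 5, with invariant factors (1,1,1,1,1).

Reading off H_k = ker ∂_k / im ∂_{k+1}:

  H_0: rank C_0 − rank ∂_1 = 5 − 4 = 1, and the invariant factors of ∂_1 are all 1, so H_0 = Z.
  H_1: rank ker ∂_1 − rank ∂_2 = (9 − 4) − 5 = 0, and the invariant factors of ∂_2 are all 1, so H_1 = 0.
  H_2: rank ker ∂_2 − rank ∂_3 = (6 − 5) − 0 = 1, and there is no ∂_3, so H_2 = Z.

(K is a triangulation of the 2-sphere S^2.)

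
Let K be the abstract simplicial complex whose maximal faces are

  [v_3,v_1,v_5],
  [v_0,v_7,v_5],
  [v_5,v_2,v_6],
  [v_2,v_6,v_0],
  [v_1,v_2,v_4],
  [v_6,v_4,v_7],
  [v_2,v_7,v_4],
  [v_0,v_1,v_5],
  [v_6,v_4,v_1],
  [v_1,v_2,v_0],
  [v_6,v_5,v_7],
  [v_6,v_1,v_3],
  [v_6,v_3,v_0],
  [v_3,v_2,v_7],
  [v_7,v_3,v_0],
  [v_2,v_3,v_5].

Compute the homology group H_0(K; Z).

H_0 ≅ Z.

Order the vertices as v_0 < v_1 < v_2 < v_3 < v_4 < v_5 < v_6 < v_7. Listing each simplex with vertices in this order, K has dimension 2 with simplices:

  0-simplices (8): [v_0], [v_1], [v_2], [v_3], [v_4], [v_5], [v_6], [v_7]
  1-simplices (24): (24 of them)
  2-simplices (16): (16 of them)

Hence C_0 ≅ Z^8, C_1 ≅ Z^24, C_2 ≅ Z^16.

Boundary ∂_1: C_1 → C_0 is given by ∂[p,q] = [q] − [p]. For instance
  ∂[v_1,v_6] = [v_6] − [v_1].
As a 8×24 matrix over Z this has rank 7, with invariant factors (1,1,1,1,1,1,1).

∂_2: C_2 → C_1 acts by ∂[p,q,r] = [q,r] − [p,r] + [p,q]. For instance
  ∂[v_2,v_3,v_7] = [v_3,v_7] − [v_2,v_7] + [v_2,v_3],
  ∂[v_0,v_5,v_7] = [v_5,v_7] − [v_0,v_7] + [v_0,v_5].
As a 24×16 matrix over Z this has rank 15, with invariant factors (1,1,1,1,1,1,1,1,1,1,1,1,1,1,1).

From H_k ≅ ker(∂_k) / im(∂_{k+1}) we obtain:

  H_0: rank C_0 − rank ∂_1 = 8 − 7 = 1, and the invariant factors of ∂_1 are all 1, so H_0 = Z.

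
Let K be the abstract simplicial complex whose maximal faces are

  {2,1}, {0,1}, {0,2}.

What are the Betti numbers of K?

b_0 = 1, b_1 = 1.

K has 3 vertices, 3 edges.
rank ∂_0 = 0, rank ∂_1 = 2 ⇒ b_0 = 3 − 0 − 2 = 1; all invariant factors of ∂_1 are 1 so no torsion. So H_0 = Z.
rank ∂_1 = 2, rank ∂_2 = 0 ⇒ b_1 = 3 − 2 − 0 = 1. So H_1 = Z.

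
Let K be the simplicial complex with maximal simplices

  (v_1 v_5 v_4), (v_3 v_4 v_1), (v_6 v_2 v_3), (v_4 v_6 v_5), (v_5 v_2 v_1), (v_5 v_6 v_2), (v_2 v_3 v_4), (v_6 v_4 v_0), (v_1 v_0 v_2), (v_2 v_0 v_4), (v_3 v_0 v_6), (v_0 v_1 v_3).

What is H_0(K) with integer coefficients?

H_0 ≅ Z.

We work with the vertex ordering v_0 < v_1 < v_2 < v_3 < v_4 < v_5 < v_6. The simplices of K, each written with vertices in increasing order, are:

  0-simplices (7): [v_0], [v_1], [v_2], [v_3], [v_4], [v_5], [v_6]
  1-simplices (18): (18 of them)
  2-simplices (12): (12 of them)

Hence C_0 ≅ Z^7, C_1 ≅ Z^18, C_2 ≅ Z^12.

∂_1: C_1 → C_0 is given by ∂[p,q] = [q] − [p]. For instance
  ∂[v_2,v_4] = [v_4] − [v_2].
The resulting 7×18 matrix has rank 6, and its Smith normal form has invariant factors (1,1,1,1,1,1).

Boundary ∂_2: C_2 → C_1 acts by ∂[p,q,r] = [q,r] − [p,r] + [p,q]. For instance
  ∂[v_4,v_5,v_6] = [v_5,v_6] − [v_4,v_6] + [v_4,v_5],
  ∂[v_0,v_1,v_2] = [v_1,v_2] − [v_0,v_2] + [v_0,v_1].
The resulting 18×12 matrix has rank 12, and its Smith normal form has invariant factors (1,1,1,1,1,1,1,1,1,1,1,2).

From H_k ≅ ker(∂_k) / im(∂_{k+1}) we obtain:

  H_0: rank C_0 − rank ∂_1 = 7 − 6 = 1, and the invariant factors of ∂_1 are all 1, so H_0 ≅ Z.

(K is a triangulation of the real projective plane RP^2.)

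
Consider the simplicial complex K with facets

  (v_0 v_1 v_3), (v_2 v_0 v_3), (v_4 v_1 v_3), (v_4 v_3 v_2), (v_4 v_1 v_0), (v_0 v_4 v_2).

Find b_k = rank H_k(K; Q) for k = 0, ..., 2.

Take the total order v_0 < v_1 < v_2 < v_3 < v_4 on the vertex set. Then K (dimension 2) consists of the simplices:

  0-simplices (5): [v_0], [v_1], [v_2], [v_3], [v_4]
  1-simplices (9): [v_0,v_1], [v_0,v_2], [v_0,v_3], [v_0,v_4], [v_1,v_3], [v_1,v_4], [v_2,v_3], [v_2,v_4], [v_3,v_4]
  2-simplices (6): [v_0,v_1,v_3], [v_0,v_1,v_4], [v_0,v_2,v_3], [v_0,v_2,v_4], [v_1,v_3,v_4], [v_2,v_3,v_4]

giving chain groups C_0 ≅ Z^5, C_1 ≅ Z^9, C_2 ≅ Z^6.

Boundary ∂_1: C_1 → C_0 maps an edge to its endpoints' difference, ∂[p,q] = q − p. For instance
  ∂[v_1,v_4] = [v_4] − [v_1].
This gives a 5×9 integer matrix of rank 4; reducing to Smith normal form yields diagonal entries (1,1,1,1).

∂_2: C_2 → C_1 sends each 2-simplex [p,q,r] to [q,r] − [p,r] + [p,q]. For instance
  ∂[v_0,v_1,v_4] = [v_1,v_4] − [v_0,v_4] + [v_0,v_1],
  ∂[v_0,v_2,v_4] = [v_2,v_4] − [v_0,v_4] + [v_0,v_2].
As a 9×6 matrix over Z this has rank 5, with invariant factors (1,1,1,1,1).

From H_k ≅ ker(∂_k) / im(∂_{k+1}) we obtain:

  H_0: rank C_0 − rank ∂_1 = 5 − 4 = 1, and the invariant factors of ∂_1 are all 1, so H_0 = Z.
  H_1: rank ker ∂_1 − rank ∂_2 = (9 − 4) − 5 = 0, and the invariant factors of ∂_2 are all 1, so H_1 = 0.
  H_2: rank ker ∂_2 − rank ∂_3 = (6 − 5) − 0 = 1, and there is no ∂_3, so H_2 = Z.

Hence the Betti numbers are b_0 = 1, b_1 = 0, b_2 = 1.

b_0 = 1, b_1 = 0, b_2 = 1.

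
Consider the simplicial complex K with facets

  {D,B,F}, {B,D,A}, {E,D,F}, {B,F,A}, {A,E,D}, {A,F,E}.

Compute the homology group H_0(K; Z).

H_0 = Z.

Take the total order A < B < D < E < F on the vertex set. Then K (dimension 2) consists of the simplices:

  0-simplices (5): A, B, D, E, F
  1-simplices (9): AB, AD, AE, AF, BD, BF, DE, DF, EF
  2-simplices (6): ABD, ABF, ADE, AEF, BDF, DEF

giving chain groups C_0 ≅ Z^5, C_1 ≅ Z^9, C_2 ≅ Z^6.

The boundary map ∂_1: C_1 → C_0 is given by ∂[p,q] = [q] − [p].
This gives a 5×9 integer matrix of rank 4; reducing to Smith normal form yields diagonal entries (1,1,1,1).

The boundary map ∂_2: C_2 → C_1 maps a triangle to the signed sum of its edges. For instance
  ∂ADE = DE − AE + AD,
  ∂DEF = EF − DF + DE.
The 9×6 boundary matrix has rank 5 and Smith normal form diag(1,1,1,1,1).

Now H_k = ker ∂_k / im ∂_{k+1}, so:

  H_0: rank C_0 − rank ∂_1 = 5 − 4 = 1, and the invariant factors of ∂_1 are all 1, so H_0 = Z.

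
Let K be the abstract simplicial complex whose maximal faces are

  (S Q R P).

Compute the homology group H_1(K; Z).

Take the total order P < Q < R < S on the vertex set. Then K (dimension 3) consists of the simplices:

  0-simplices (4): P, Q, R, S
  1-simplices (6): PQ, PR, PS, QR, QS, RS
  2-simplices (4): PQR, PQS, PRS, QRS
  3-simplices (1): PQRS

giving chain groups C_0 ≅ Z^4, C_1 ≅ Z^6, C_2 ≅ Z^4, C_3 ≅ Z^1.

∂_1: C_1 → C_0 maps an edge to its endpoints' difference, ∂[p,q] = q − p.
As a 4×6 matrix over Z this has rank 3, with invariant factors (1,1,1).

The boundary map ∂_2: C_2 → C_1 acts by ∂[p,q,r] = [q,r] − [p,r] + [p,q]. For instance
  ∂PQR = QR − PR + PQ,
  ∂PQS = QS − PS + PQ.
The resulting 6×4 matrix has rank 3, and its Smith normal form has invariant factors (1,1,1).

∂_3: C_3 → C_2 sends each 3-simplex σ to the alternating sum Σ_i (−1)^i (σ with its i-th vertex removed). For instance
  ∂PQRS = QRS − PRS + PQS − PQR.
This gives a 4×1 integer matrix of rank 1; reducing to Smith normal form yields diagonal entries (1).

Reading off H_k = ker ∂_k / im ∂_{k+1}:

  H_1: rank ker ∂_1 − rank ∂_2 = (6 − 3) − 3 = 0, and the invariant factors of ∂_2 are all 1, so H_1 = 0.

(K is a triangulation of the 3-simplex.)

H_1 = 0.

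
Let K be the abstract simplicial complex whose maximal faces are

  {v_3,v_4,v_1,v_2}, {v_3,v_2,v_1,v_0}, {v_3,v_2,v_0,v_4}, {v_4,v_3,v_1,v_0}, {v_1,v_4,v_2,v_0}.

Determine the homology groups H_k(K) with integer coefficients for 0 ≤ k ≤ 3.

H_0 ≅ Z,  H_1 = 0,  H_2 = 0,  H_3 ≅ Z.

Fix the vertex order v_0 < v_1 < v_2 < v_3 < v_4 and write every simplex with vertices in increasing order. Then dim K = 3 and the simplices of K are:

  0-simplices (5): [v_0], [v_1], [v_2], [v_3], [v_4]
  1-simplices (10): [v_0,v_1], [v_0,v_2], [v_0,v_3], [v_0,v_4], [v_1,v_2], [v_1,v_3], [v_1,v_4], [v_2,v_3], [v_2,v_4], [v_3,v_4]
  2-simplices (10): [v_0,v_1,v_2], [v_0,v_1,v_3], [v_0,v_1,v_4], [v_0,v_2,v_3], [v_0,v_2,v_4], [v_0,v_3,v_4], [v_1,v_2,v_3], [v_1,v_2,v_4], [v_1,v_3,v_4], [v_2,v_3,v_4]
  3-simplices (5): [v_0,v_1,v_2,v_3], [v_0,v_1,v_2,v_4], [v_0,v_1,v_3,v_4], [v_0,v_2,v_3,v_4], [v_1,v_2,v_3,v_4]

so the chain groups are C_0 ≅ Z^5, C_1 ≅ Z^10, C_2 ≅ Z^10, C_3 ≅ Z^5.

Boundary ∂_1: C_1 → C_0 sends each edge [p,q] (with p < q) to q − p. For instance
  ∂[v_1,v_2] = [v_2] − [v_1].
This gives a 5×10 integer matrix of rank 4; reducing to Smith normal form yields diagonal entries (1,1,1,1).

Boundary ∂_2: C_2 → C_1 sends each 2-simplex [p,q,r] to [q,r] − [p,r] + [p,q]. For instance
  ∂[v_0,v_1,v_3] = [v_1,v_3] − [v_0,v_3] + [v_0,v_1],
  ∂[v_0,v_1,v_4] = [v_1,v_4] − [v_0,v_4] + [v_0,v_1].
This gives a 10×10 integer matrix of rank 6; reducing to Smith normal form yields diagonal entries (1,1,1,1,1,1).

Boundary ∂_3: C_3 → C_2 sends each 3-simplex σ to the alternating sum Σ_i (−1)^i (σ with its i-th vertex removed). For instance
  ∂[v_0,v_1,v_3,v_4] = [v_1,v_3,v_4] − [v_0,v_3,v_4] + [v_0,v_1,v_4] − [v_0,v_1,v_3],
  ∂[v_0,v_1,v_2,v_4] = [v_1,v_2,v_4] − [v_0,v_2,v_4] + [v_0,v_1,v_4] − [v_0,v_1,v_2].
The 10×5 boundary matrix has rank 4 and Smith normal form diag(1,1,1,1).

Reading off H_k = ker ∂_k / im ∂_{k+1}:

  H_0: rank C_0 − rank ∂_1 = 5 − 4 = 1, and the invariant factors of ∂_1 are all 1, so H_0 = Z.
  H_1: rank ker ∂_1 − rank ∂_2 = (10 − 4) − 6 = 0, and the invariant factors of ∂_2 are all 1, so H_1 = 0.
  H_2: rank ker ∂_2 − rank ∂_3 = (10 − 6) − 4 = 0, and the invariant factors of ∂_3 are all 1, so H_2 = 0.
  H_3: rank ker ∂_3 − rank ∂_4 = (5 − 4) − 0 = 1, and there is no ∂_4, so H_3 = Z.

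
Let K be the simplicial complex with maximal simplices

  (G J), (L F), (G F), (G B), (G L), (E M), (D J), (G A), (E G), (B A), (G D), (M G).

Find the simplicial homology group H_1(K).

Fix the vertex order A < B < D < E < F < G < J < L < M and write every simplex with vertices in increasing order. Then dim K = 1 and the simplices of K are:

  0-simplices (9): A, B, D, E, F, G, J, L, M
  1-simplices (12): AB, AG, BG, DG, DJ, EG, EM, FG, FL, GJ, GL, GM

giving chain groups C_0 ≅ Z^9, C_1 ≅ Z^12.

The boundary map ∂_1: C_1 → C_0 maps an edge to its endpoints' difference, ∂[p,q] = q − p. For instance
  ∂GM = M − G.
The resulting 9×12 matrix has rank 8, and its Smith normal form has invariant factors (1,1,1,1,1,1,1,1).

Computing H_k = (kernel of ∂_k) / (image of ∂_{k+1}):

  H_1: rank ker ∂_1 − rank ∂_2 = (12 − 8) − 0 = 4, and there is no ∂_2, so H_1 = Z^4.

H_1 = Z^4.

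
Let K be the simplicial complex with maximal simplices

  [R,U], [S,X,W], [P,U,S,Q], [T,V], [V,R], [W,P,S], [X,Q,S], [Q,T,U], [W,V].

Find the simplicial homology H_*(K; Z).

Take the total order P < Q < R < S < T < U < V < W < X on the vertex set. Then K (dimension 3) consists of the simplices:

  0-simplices (9): P, Q, R, S, T, U, V, W, X
  1-simplices (17): PQ, PS, PU, PW, QS, QT, QU, QX, RU, RV, SU, SW, SX, TU, TV, VW, WX
  2-simplices (8): PQS, PQU, PSU, PSW, QSU, QSX, QTU, SWX
  3-simplices (1): PQSU

giving chain groups C_0 ≅ Z^9, C_1 ≅ Z^17, C_2 ≅ Z^8, C_3 ≅ Z^1.

∂_1: C_1 → C_0 maps an edge to its endpoints' difference, ∂[p,q] = q − p. For instance
  ∂TV = V − T.
The 9×17 boundary matrix has rank 8 and Smith normal form diag(1,1,1,1,1,1,1,1).

The boundary map ∂_2: C_2 → C_1 maps a triangle to the signed sum of its edges. For instance
  ∂QTU = TU − QU + QT,
  ∂PSW = SW − PW + PS.
As a 17×8 matrix over Z this has rank 7, with invariant factors (1,1,1,1,1,1,1).

Boundary ∂_3: C_3 → C_2 sends each 3-simplex σ to the alternating sum Σ_i (−1)^i (σ with its i-th vertex removed). For instance
  ∂PQSU = QSU − PSU + PQU − PQS.
The 8×1 boundary matrix has rank 1 and Smith normal form diag(1).

From H_k ≅ ker(∂_k) / im(∂_{k+1}) we obtain:

  H_0: rank C_0 − rank ∂_1 = 9 − 8 = 1, and the invariant factors of ∂_1 are all 1, so H_0 ≅ Z.
  H_1: rank ker ∂_1 − rank ∂_2 = (17 − 8) − 7 = 2, and the invariant factors of ∂_2 are all 1, so H_1 ≅ Z^2.
  H_2: rank ker ∂_2 − rank ∂_3 = (8 − 7) − 1 = 0, and the invariant factors of ∂_3 are all 1, so H_2 ≅ 0.
  H_3: rank ker ∂_3 − rank ∂_4 = (1 − 1) − 0 = 0, and there is no ∂_4, so H_3 ≅ 0.

As a check, the Euler characteristic is 9 − 17 + 8 − 1 = -1, which agrees with 1 − 2 + 0 − 0 = -1.

H_0 ≅ Z,  H_1 ≅ Z^2,  H_2 = 0,  H_3 = 0.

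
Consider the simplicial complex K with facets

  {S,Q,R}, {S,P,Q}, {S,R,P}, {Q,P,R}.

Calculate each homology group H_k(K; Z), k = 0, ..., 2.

K has 4 vertices, 6 edges, 4 triangles.
rank ∂_0 = 0, rank ∂_1 = 3 ⇒ b_0 = 4 − 0 − 3 = 1; all invariant factors of ∂_1 are 1 so no torsion. So H_0 = Z.
rank ∂_1 = 3, rank ∂_2 = 3 ⇒ b_1 = 6 − 3 − 3 = 0; all invariant factors of ∂_2 are 1 so no torsion. So H_1 = 0.
rank ∂_2 = 3, rank ∂_3 = 0 ⇒ b_2 = 4 − 3 − 0 = 1. So H_2 = Z.

H_0 = Z,  H_1 = 0,  H_2 = Z.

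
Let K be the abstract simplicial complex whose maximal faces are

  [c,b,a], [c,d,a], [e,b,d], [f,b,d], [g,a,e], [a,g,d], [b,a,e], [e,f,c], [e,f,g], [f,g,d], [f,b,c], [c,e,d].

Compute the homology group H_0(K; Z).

Order the vertices as a < b < c < d < e < f < g. Listing each simplex with vertices in this order, K has dimension 2 with simplices:

  0-simplices (7): a, b, c, d, e, f, g
  1-simplices (18): ab, ac, ad, ae, ag, bc, bd, be, bf, cd, ce, cf, de, df, dg, ef, eg, fg
  2-simplices (12): abc, abe, acd, adg, aeg, bcf, bde, bdf, cde, cef, dfg, efg

giving chain groups C_0 ≅ Z^7, C_1 ≅ Z^18, C_2 ≅ Z^12.

Boundary ∂_1: C_1 → C_0 maps an edge to its endpoints' difference, ∂[p,q] = q − p.
As a 7×18 matrix over Z this has rank 6, with invariant factors (1,1,1,1,1,1).

∂_2: C_2 → C_1 acts by ∂[p,q,r] = [q,r] − [p,r] + [p,q]. For instance
  ∂abe = be − ae + ab,
  ∂bde = de − be + bd.
The resulting 18×12 matrix has rank 12, and its Smith normal form has invariant factors (1,1,1,1,1,1,1,1,1,1,1,2).

Now H_k = ker ∂_k / im ∂_{k+1}, so:

  H_0: rank C_0 − rank ∂_1 = 7 − 6 = 1, and the invariant factors of ∂_1 are all 1, so H_0 = Z.

H_0 ≅ Z.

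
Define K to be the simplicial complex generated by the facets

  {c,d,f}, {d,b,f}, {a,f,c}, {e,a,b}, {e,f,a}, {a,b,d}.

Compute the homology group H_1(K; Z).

Take the total order a < b < c < d < e < f on the vertex set. Then K (dimension 2) consists of the simplices:

  0-simplices (6): a, b, c, d, e, f
  1-simplices (12): ab, ac, ad, ae, af, bd, be, bf, cd, cf, df, ef
  2-simplices (6): abd, abe, acf, aef, bdf, cdf

Hence C_0 ≅ Z^6, C_1 ≅ Z^12, C_2 ≅ Z^6.

The boundary map ∂_1: C_1 → C_0 is given by ∂[p,q] = [q] − [p]. For instance
  ∂bf = f − b.
The resulting 6×12 matrix has rank 5, and its Smith normal form has invariant factors (1,1,1,1,1).

∂_2: C_2 → C_1 acts by ∂[p,q,r] = [q,r] − [p,r] + [p,q]. For instance
  ∂cdf = df − cf + cd,
  ∂abd = bd − ad + ab.
As a 12×6 matrix over Z this has rank 6, with invariant factors (1,1,1,1,1,1).

Now H_k = ker ∂_k / im ∂_{k+1}, so:

  H_1: rank ker ∂_1 − rank ∂_2 = (12 − 5) − 6 = 1, and the invariant factors of ∂_2 are all 1, so H_1 = Z.

H_1 = Z.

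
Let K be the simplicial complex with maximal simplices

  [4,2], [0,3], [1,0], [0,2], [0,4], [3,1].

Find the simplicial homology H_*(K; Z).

Take the total order 0 < 1 < 2 < 3 < 4 on the vertex set. Then K (dimension 1) consists of the simplices:

  0-simplices (5): [0], [1], [2], [3], [4]
  1-simplices (6): [0,1], [0,2], [0,3], [0,4], [1,3], [2,4]

Hence C_0 ≅ Z^5, C_1 ≅ Z^6.

Boundary ∂_1: C_1 → C_0 maps an edge to its endpoints' difference, ∂[p,q] = q − p.
The resulting 5×6 matrix has rank 4, and its Smith normal form has invariant factors (1,1,1,1).

Computing H_k = (kernel of ∂_k) / (image of ∂_{k+1}):

  H_0: rank C_0 − rank ∂_1 = 5 − 4 = 1, and the invariant factors of ∂_1 are all 1, so H_0 = Z.
  H_1: rank ker ∂_1 − rank ∂_2 = (6 − 4) − 0 = 2, and there is no ∂_2, so H_1 = Z^2.

H_0 = Z,  H_1 = Z^2.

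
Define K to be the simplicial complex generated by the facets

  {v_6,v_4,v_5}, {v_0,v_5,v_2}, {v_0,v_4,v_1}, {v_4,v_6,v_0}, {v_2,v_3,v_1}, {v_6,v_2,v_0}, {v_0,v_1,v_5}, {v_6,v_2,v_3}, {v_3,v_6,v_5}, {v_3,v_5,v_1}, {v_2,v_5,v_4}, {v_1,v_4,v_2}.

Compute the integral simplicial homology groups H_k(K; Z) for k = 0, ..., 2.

Order the vertices as v_0 < v_1 < v_2 < v_3 < v_4 < v_5 < v_6. Listing each simplex with vertices in this order, K has dimension 2 with simplices:

  0-simplices (7): [v_0], [v_1], [v_2], [v_3], [v_4], [v_5], [v_6]
  1-simplices (18): (18 of them)
  2-simplices (12): (12 of them)

so the chain groups are C_0 ≅ Z^7, C_1 ≅ Z^18, C_2 ≅ Z^12.

∂_1: C_1 → C_0 maps an edge to its endpoints' difference, ∂[p,q] = q − p. For instance
  ∂[v_2,v_6] = [v_6] − [v_2].
The 7×18 boundary matrix has rank 6 and Smith normal form diag(1,1,1,1,1,1).

Boundary ∂_2: C_2 → C_1 maps a triangle to the signed sum of its edges. For instance
  ∂[v_1,v_2,v_4] = [v_2,v_4] − [v_1,v_4] + [v_1,v_2],
  ∂[v_1,v_3,v_5] = [v_3,v_5] − [v_1,v_5] + [v_1,v_3].
The resulting 18×12 matrix has rank 12, and its Smith normal form has invariant factors (1,1,1,1,1,1,1,1,1,1,1,2).

Reading off H_k = ker ∂_k / im ∂_{k+1}:

  H_0: rank C_0 − rank ∂_1 = 7 − 6 = 1, and the invariant factors of ∂_1 are all 1, so H_0 ≅ Z.
  H_1: rank ker ∂_1 − rank ∂_2 = (18 − 6) − 12 = 0, and ∂_2 has invariant factor 2 > 1, so H_1 ≅ Z/2.
  H_2: rank ker ∂_2 − rank ∂_3 = (12 − 12) − 0 = 0, and there is no ∂_3, so H_2 ≅ 0.

H_0 ≅ Z,  H_1 ≅ Z/2,  H_2 = 0.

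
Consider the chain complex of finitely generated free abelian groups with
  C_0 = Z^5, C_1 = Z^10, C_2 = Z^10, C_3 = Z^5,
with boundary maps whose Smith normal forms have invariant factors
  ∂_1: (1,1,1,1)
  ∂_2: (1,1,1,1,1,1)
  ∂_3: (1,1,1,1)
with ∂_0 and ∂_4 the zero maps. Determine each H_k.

H_0: b_0 = 5 − 0 − 4 = 1; torsion from ∂_1 factors > 1: none. So H_0 ≅ Z.
H_1: b_1 = 10 − 4 − 6 = 0; torsion from ∂_2 factors > 1: none. So H_1 ≅ 0.
H_2: b_2 = 10 − 6 − 4 = 0; torsion from ∂_3 factors > 1: none. So H_2 ≅ 0.
H_3: b_3 = 5 − 4 − 0 = 1; torsion from ∂_4 factors > 1: none. So H_3 ≅ Z.

H_0 ≅ Z,  H_1 = 0,  H_2 = 0,  H_3 ≅ Z.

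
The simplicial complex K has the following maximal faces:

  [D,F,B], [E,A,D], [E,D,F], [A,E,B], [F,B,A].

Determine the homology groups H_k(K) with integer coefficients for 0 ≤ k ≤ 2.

Take the total order A < B < D < E < F on the vertex set. Then K (dimension 2) consists of the simplices:

  0-simplices (5): A, B, D, E, F
  1-simplices (10): AB, AD, AE, AF, BD, BE, BF, DE, DF, EF
  2-simplices (5): ABE, ABF, ADE, BDF, DEF

giving chain groups C_0 ≅ Z^5, C_1 ≅ Z^10, C_2 ≅ Z^5.

∂_1: C_1 → C_0 maps an edge to its endpoints' difference, ∂[p,q] = q − p. For instance
  ∂DE = E − D.
This gives a 5×10 integer matrix of rank 4; reducing to Smith normal form yields diagonal entries (1,1,1,1).

Boundary ∂_2: C_2 → C_1 acts by ∂[p,q,r] = [q,r] − [p,r] + [p,q]. For instance
  ∂DEF = EF − DF + DE,
  ∂ABE = BE − AE + AB.
The resulting 10×5 matrix has rank 5, and its Smith normal form has invariant factors (1,1,1,1,1).

Now H_k = ker ∂_k / im ∂_{k+1}, so:

  H_0: rank C_0 − rank ∂_1 = 5 − 4 = 1, and the invariant factors of ∂_1 are all 1, so H_0 = Z.
  H_1: rank ker ∂_1 − rank ∂_2 = (10 − 4) − 5 = 1, and the invariant factors of ∂_2 are all 1, so H_1 = Z.
  H_2: rank ker ∂_2 − rank ∂_3 = (5 − 5) − 0 = 0, and there is no ∂_3, so H_2 = 0.

H_0 ≅ Z,  H_1 ≅ Z,  H_2 = 0.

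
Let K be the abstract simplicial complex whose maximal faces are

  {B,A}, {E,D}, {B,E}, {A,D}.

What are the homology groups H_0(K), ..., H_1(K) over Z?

Order the vertices as A < B < D < E. Listing each simplex with vertices in this order, K has dimension 1 with simplices:

  0-simplices (4): A, B, D, E
  1-simplices (4): AB, AD, BE, DE

giving chain groups C_0 ≅ Z^4, C_1 ≅ Z^4.

∂_1: C_1 → C_0 is given by ∂[p,q] = [q] − [p].
As a 4×4 matrix over Z this has rank 3, with invariant factors (1,1,1).

From H_k ≅ ker(∂_k) / im(∂_{k+1}) we obtain:

  H_0: rank C_0 − rank ∂_1 = 4 − 3 = 1, and the invariant factors of ∂_1 are all 1, so H_0 = Z.
  H_1: rank ker ∂_1 − rank ∂_2 = (4 − 3) − 0 = 1, and there is no ∂_2, so H_1 = Z.

(K is a triangulation of the circle S^1.)

H_0 ≅ Z,  H_1 ≅ Z.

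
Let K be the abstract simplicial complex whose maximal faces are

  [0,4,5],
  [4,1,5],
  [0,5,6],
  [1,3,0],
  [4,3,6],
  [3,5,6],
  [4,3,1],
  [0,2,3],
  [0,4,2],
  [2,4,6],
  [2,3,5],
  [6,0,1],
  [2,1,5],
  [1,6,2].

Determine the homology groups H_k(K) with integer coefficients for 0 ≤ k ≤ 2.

H_0 ≅ Z,  H_1 ≅ Z^2,  H_2 ≅ Z.

Fix the vertex order 0 < 1 < 2 < 3 < 4 < 5 < 6 and write every simplex with vertices in increasing order. Then dim K = 2 and the simplices of K are:

  0-simplices (7): [0], [1], [2], [3], [4], [5], [6]
  1-simplices (21): [0,1], [0,2], [0,3], [0,4], [0,5], [0,6], [1,2], [1,3], [1,4], [1,5], [1,6], [2,3], [2,4], [2,5], [2,6], [3,4], [3,5], [3,6], [4,5], [4,6], [5,6]
  2-simplices (14): [0,1,3], [0,1,6], [0,2,3], [0,2,4], [0,4,5], [0,5,6], [1,2,5], [1,2,6], [1,3,4], [1,4,5], [2,3,5], [2,4,6], [3,4,6], [3,5,6]

giving chain groups C_0 ≅ Z^7, C_1 ≅ Z^21, C_2 ≅ Z^14.

Boundary ∂_1: C_1 → C_0 sends each edge [p,q] (with p < q) to q − p. For instance
  ∂[1,6] = [6] − [1].
The 7×21 boundary matrix has rank 6 and Smith normal form diag(1,1,1,1,1,1).

The boundary map ∂_2: C_2 → C_1 acts by ∂[p,q,r] = [q,r] − [p,r] + [p,q]. For instance
  ∂[3,5,6] = [5,6] − [3,6] + [3,5],
  ∂[1,3,4] = [3,4] − [1,4] + [1,3].
The resulting 21×14 matrix has rank 13, and its Smith normal form has invariant factors (1,1,1,1,1,1,1,1,1,1,1,1,1).

Now H_k = ker ∂_k / im ∂_{k+1}, so:

  H_0: rank C_0 − rank ∂_1 = 7 − 6 = 1, and the invariant factors of ∂_1 are all 1, so H_0 = Z.
  H_1: rank ker ∂_1 − rank ∂_2 = (21 − 6) − 13 = 2, and the invariant factors of ∂_2 are all 1, so H_1 = Z^2.
  H_2: rank ker ∂_2 − rank ∂_3 = (14 − 13) − 0 = 1, and there is no ∂_3, so H_2 = Z.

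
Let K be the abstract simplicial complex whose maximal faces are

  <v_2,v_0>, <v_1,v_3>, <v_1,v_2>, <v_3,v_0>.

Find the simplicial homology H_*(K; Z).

H_0 ≅ Z,  H_1 ≅ Z.

Fix the vertex order v_0 < v_1 < v_2 < v_3 and write every simplex with vertices in increasing order. Then dim K = 1 and the simplices of K are:

  0-simplices (4): [v_0], [v_1], [v_2], [v_3]
  1-simplices (4): [v_0,v_2], [v_0,v_3], [v_1,v_2], [v_1,v_3]

so the chain groups are C_0 ≅ Z^4, C_1 ≅ Z^4.

∂_1: C_1 → C_0 is given by ∂[p,q] = [q] − [p]. For instance
  ∂[v_0,v_3] = [v_3] − [v_0].
As a 4×4 matrix over Z this has rank 3, with invariant factors (1,1,1).

Now H_k = ker ∂_k / im ∂_{k+1}, so:

  H_0: rank C_0 − rank ∂_1 = 4 − 3 = 1, and the invariant factors of ∂_1 are all 1, so H_0 ≅ Z.
  H_1: rank ker ∂_1 − rank ∂_2 = (4 − 3) − 0 = 1, and there is no ∂_2, so H_1 ≅ Z.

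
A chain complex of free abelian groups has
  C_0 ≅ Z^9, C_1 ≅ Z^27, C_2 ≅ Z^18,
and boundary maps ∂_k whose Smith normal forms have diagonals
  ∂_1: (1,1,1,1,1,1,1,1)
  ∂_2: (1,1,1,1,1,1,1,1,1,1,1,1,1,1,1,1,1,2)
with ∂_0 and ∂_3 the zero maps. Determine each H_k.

H_0: b_0 = 9 − 0 − 8 = 1; torsion from ∂_1 factors > 1: none. So H_0 ≅ Z.
H_1: b_1 = 27 − 8 − 18 = 1; torsion from ∂_2 factors > 1: [2]. So H_1 ≅ Z ⊕ Z/2.
H_2: b_2 = 18 − 18 − 0 = 0; torsion from ∂_3 factors > 1: none. So H_2 ≅ 0.

H_0 ≅ Z,  H_1 ≅ Z ⊕ Z/2,  H_2 = 0.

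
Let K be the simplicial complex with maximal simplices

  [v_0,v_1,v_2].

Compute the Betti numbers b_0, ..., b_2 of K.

b_0 = 1, b_1 = 0, b_2 = 0.

Order the vertices as v_0 < v_1 < v_2. Listing each simplex with vertices in this order, K has dimension 2 with simplices:

  0-simplices (3): [v_0], [v_1], [v_2]
  1-simplices (3): [v_0,v_1], [v_0,v_2], [v_1,v_2]
  2-simplices (1): [v_0,v_1,v_2]

giving chain groups C_0 ≅ Z^3, C_1 ≅ Z^3, C_2 ≅ Z^1.

∂_1: C_1 → C_0 maps an edge to its endpoints' difference, ∂[p,q] = q − p.
The 3×3 boundary matrix has rank 2 and Smith normal form diag(1,1).

Boundary ∂_2: C_2 → C_1 maps a triangle to the signed sum of its edges. For instance
  ∂[v_0,v_1,v_2] = [v_1,v_2] − [v_0,v_2] + [v_0,v_1].
This gives a 3×1 integer matrix of rank 1; reducing to Smith normal form yields diagonal entries (1).

From H_k ≅ ker(∂_k) / im(∂_{k+1}) we obtain:

  H_0: rank C_0 − rank ∂_1 = 3 − 2 = 1, and the invariant factors of ∂_1 are all 1, so H_0 ≅ Z.
  H_1: rank ker ∂_1 − rank ∂_2 = (3 − 2) − 1 = 0, and the invariant factors of ∂_2 are all 1, so H_1 ≅ 0.
  H_2: rank ker ∂_2 − rank ∂_3 = (1 − 1) − 0 = 0, and there is no ∂_3, so H_2 ≅ 0.

Hence the Betti numbers are b_0 = 1, b_1 = 0, b_2 = 0.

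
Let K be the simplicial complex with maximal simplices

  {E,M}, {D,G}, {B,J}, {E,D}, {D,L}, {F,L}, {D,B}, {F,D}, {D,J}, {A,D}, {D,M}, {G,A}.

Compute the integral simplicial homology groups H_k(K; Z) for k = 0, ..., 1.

H_0 = Z,  H_1 = Z^4.

We work with the vertex ordering A < B < D < E < F < G < J < L < M. The simplices of K, each written with vertices in increasing order, are:

  0-simplices (9): A, B, D, E, F, G, J, L, M
  1-simplices (12): AD, AG, BD, BJ, DE, DF, DG, DJ, DL, DM, EM, FL

Hence C_0 ≅ Z^9, C_1 ≅ Z^12.

The boundary map ∂_1: C_1 → C_0 is given by ∂[p,q] = [q] − [p]. For instance
  ∂BD = D − B.
As a 9×12 matrix over Z this has rank 8, with invariant factors (1,1,1,1,1,1,1,1).

Reading off H_k = ker ∂_k / im ∂_{k+1}:

  H_0: rank C_0 − rank ∂_1 = 9 − 8 = 1, and the invariant factors of ∂_1 are all 1, so H_0 = Z.
  H_1: rank ker ∂_1 − rank ∂_2 = (12 − 8) − 0 = 4, and there is no ∂_2, so H_1 = Z^4.

(K is a triangulation of a wedge of 4 circles.)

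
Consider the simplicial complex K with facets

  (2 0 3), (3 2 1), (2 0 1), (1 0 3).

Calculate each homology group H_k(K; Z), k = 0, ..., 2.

H_0 ≅ Z,  H_1 = 0,  H_2 ≅ Z.

We work with the vertex ordering 0 < 1 < 2 < 3. The simplices of K, each written with vertices in increasing order, are:

  0-simplices (4): [0], [1], [2], [3]
  1-simplices (6): [0,1], [0,2], [0,3], [1,2], [1,3], [2,3]
  2-simplices (4): [0,1,2], [0,1,3], [0,2,3], [1,2,3]

Hence C_0 ≅ Z^4, C_1 ≅ Z^6, C_2 ≅ Z^4.

Boundary ∂_1: C_1 → C_0 is given by ∂[p,q] = [q] − [p]. For instance
  ∂[0,1] = [1] − [0].
The 4×6 boundary matrix has rank 3 and Smith normal form diag(1,1,1).

∂_2: C_2 → C_1 maps a triangle to the signed sum of its edges. For instance
  ∂[0,1,2] = [1,2] − [0,2] + [0,1],
  ∂[0,2,3] = [2,3] − [0,3] + [0,2].
This gives a 6×4 integer matrix of rank 3; reducing to Smith normal form yields diagonal entries (1,1,1).

Now H_k = ker ∂_k / im ∂_{k+1}, so:

  H_0: rank C_0 − rank ∂_1 = 4 − 3 = 1, and the invariant factors of ∂_1 are all 1, so H_0 = Z.
  H_1: rank ker ∂_1 − rank ∂_2 = (6 − 3) − 3 = 0, and the invariant factors of ∂_2 are all 1, so H_1 = 0.
  H_2: rank ker ∂_2 − rank ∂_3 = (4 − 3) − 0 = 1, and there is no ∂_3, so H_2 = Z.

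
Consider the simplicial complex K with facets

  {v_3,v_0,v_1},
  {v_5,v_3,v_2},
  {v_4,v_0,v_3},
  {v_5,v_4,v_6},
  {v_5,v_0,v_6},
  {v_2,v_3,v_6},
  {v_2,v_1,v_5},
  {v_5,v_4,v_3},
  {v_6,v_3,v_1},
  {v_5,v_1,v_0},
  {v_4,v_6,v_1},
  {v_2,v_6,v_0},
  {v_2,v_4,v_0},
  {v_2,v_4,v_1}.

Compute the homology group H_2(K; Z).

Take the total order v_0 < v_1 < v_2 < v_3 < v_4 < v_5 < v_6 on the vertex set. Then K (dimension 2) consists of the simplices:

  0-simplices (7): [v_0], [v_1], [v_2], [v_3], [v_4], [v_5], [v_6]
  1-simplices (21): (21 of them)
  2-simplices (14): (14 of them)

so the chain groups are C_0 ≅ Z^7, C_1 ≅ Z^21, C_2 ≅ Z^14.

The boundary map ∂_1: C_1 → C_0 is given by ∂[p,q] = [q] − [p]. For instance
  ∂[v_5,v_6] = [v_6] − [v_5].
The 7×21 boundary matrix has rank 6 and Smith normal form diag(1,1,1,1,1,1).

∂_2: C_2 → C_1 acts by ∂[p,q,r] = [q,r] − [p,r] + [p,q]. For instance
  ∂[v_3,v_4,v_5] = [v_4,v_5] − [v_3,v_5] + [v_3,v_4],
  ∂[v_1,v_4,v_6] = [v_4,v_6] − [v_1,v_6] + [v_1,v_4].
As a 21×14 matrix over Z this has rank 13, with invariant factors (1,1,1,1,1,1,1,1,1,1,1,1,1).

Computing H_k = (kernel of ∂_k) / (image of ∂_{k+1}):

  H_2: rank ker ∂_2 − rank ∂_3 = (14 − 13) − 0 = 1, and there is no ∂_3, so H_2 = Z.

H_2 = Z.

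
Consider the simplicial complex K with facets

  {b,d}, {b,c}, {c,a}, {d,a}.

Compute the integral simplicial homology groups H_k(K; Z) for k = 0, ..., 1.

Order the vertices as a < b < c < d. Listing each simplex with vertices in this order, K has dimension 1 with simplices:

  0-simplices (4): a, b, c, d
  1-simplices (4): ac, ad, bc, bd

giving chain groups C_0 ≅ Z^4, C_1 ≅ Z^4.

∂_1: C_1 → C_0 is given by ∂[p,q] = [q] − [p]. For instance
  ∂bd = d − b.
The 4×4 boundary matrix has rank 3 and Smith normal form diag(1,1,1).

Computing H_k = (kernel of ∂_k) / (image of ∂_{k+1}):

  H_0: rank C_0 − rank ∂_1 = 4 − 3 = 1, and the invariant factors of ∂_1 are all 1, so H_0 ≅ Z.
  H_1: rank ker ∂_1 − rank ∂_2 = (4 − 3) − 0 = 1, and there is no ∂_2, so H_1 ≅ Z.

H_0 ≅ Z,  H_1 ≅ Z.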